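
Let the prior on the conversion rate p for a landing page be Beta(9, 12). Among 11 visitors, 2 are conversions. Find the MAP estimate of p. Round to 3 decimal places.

Prior: Beta(9, 12).
Data: 2 successes in 11 trials. The binomial likelihood contributes p^2(1−p)^9, so the posterior is Beta(9+2, 12+9) = Beta(11, 21).
For Beta(a, b) with a, b > 1 the mode is (a−1)/(a+b−2) = 10/30 ≈ 0.333.

p̂_MAP = 0.333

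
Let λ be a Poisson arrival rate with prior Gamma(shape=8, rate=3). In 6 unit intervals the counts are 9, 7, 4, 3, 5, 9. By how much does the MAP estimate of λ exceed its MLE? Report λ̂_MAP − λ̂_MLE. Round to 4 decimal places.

Σxᵢ = 37. Posterior is Gamma(45, 9); MAP = (45−1)/9 = 44/9 ≈ 4.88889.
MLE = x̄ = 37/6 ≈ 6.16667.
Difference = 44/9 − 37/6 = -23/18 ≈ -1.2778.

MAP − MLE = -1.2778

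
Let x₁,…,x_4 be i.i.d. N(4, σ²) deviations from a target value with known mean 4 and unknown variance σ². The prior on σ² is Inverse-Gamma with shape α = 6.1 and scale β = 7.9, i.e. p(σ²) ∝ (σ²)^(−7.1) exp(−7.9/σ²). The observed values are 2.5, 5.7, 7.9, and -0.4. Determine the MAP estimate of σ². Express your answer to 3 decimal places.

σ̂²_MAP = 3.050

Sum of squared deviations about the known mean: SS = (2.5−4)² + (5.7−4)² + (7.9−4)² + (-0.4−4)² = 39.71.
The Normal likelihood contributes (σ²)^(−n/2) exp(−SS/(2σ²)), so the posterior is Inverse-Gamma(α + n/2, β + SS/2) = Inverse-Gamma(8.1, 27.755).
The mode of Inverse-Gamma(a, b) is b/(a+1) = 27.755/9.1 ≈ 3.050.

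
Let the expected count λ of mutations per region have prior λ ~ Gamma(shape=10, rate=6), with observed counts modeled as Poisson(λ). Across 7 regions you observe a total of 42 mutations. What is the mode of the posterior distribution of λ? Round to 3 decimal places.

λ̂_MAP = 3.923

Σxᵢ = 42, n = 7.
Posterior ∝ λ^9e^(−6λ) · λ^42e^(−7λ) = λ^51e^(−13λ), i.e. Gamma(shape=52, rate=13).
The mode of a Gamma(a, b) with a ≥ 1 (shape–rate) is (a−1)/b = 51/13 ≈ 3.923.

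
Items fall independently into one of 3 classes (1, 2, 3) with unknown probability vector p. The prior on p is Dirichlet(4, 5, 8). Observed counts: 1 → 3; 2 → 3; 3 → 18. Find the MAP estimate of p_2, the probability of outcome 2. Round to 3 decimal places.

The posterior is Dirichlet(αᵢ + nᵢ) = Dirichlet(7, 8, 26).
For a Dirichlet(a₁,…,a_K) with all aᵢ > 1, the mode has j-th component (aⱼ − 1)/(Σaᵢ − K).
Here Σaᵢ = 41 and K = 3, so p_2 = (8 − 1)/(41 − 3) = 7/38 ≈ 0.184.

MAP estimate: 0.184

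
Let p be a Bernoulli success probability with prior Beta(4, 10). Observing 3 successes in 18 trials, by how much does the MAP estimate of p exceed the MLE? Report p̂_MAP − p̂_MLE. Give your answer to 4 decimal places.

MAP − MLE = 0.0333

Posterior is Beta(7, 25); MAP = (7−1)/(32−2) = 6/30 ≈ 0.20000.
MLE ignores the prior: p̂_MLE = k/n = 3/18 ≈ 0.16667.
Difference = 6/30 − 3/18 = 1/30 ≈ 0.0333.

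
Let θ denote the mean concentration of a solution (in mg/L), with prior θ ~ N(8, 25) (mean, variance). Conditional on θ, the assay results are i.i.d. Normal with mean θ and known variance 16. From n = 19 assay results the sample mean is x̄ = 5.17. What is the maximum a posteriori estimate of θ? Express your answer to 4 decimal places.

n = 19, x̄ = 5.17.
For a Normal prior and Normal likelihood with known variance, the posterior is Normal; its mode equals its mean, the precision-weighted average.
Prior precision 1/σ₀² = 1/25 = 0.04; data precision n/σ² = 19/16 = 1.1875.
θ̂ = (0.04·8 + 1.1875·5.17) / (0.04 + 1.1875) = 6.459375/1.2275 = 10335/1964 ≈ 5.2622.

θ̂_MAP = 5.2622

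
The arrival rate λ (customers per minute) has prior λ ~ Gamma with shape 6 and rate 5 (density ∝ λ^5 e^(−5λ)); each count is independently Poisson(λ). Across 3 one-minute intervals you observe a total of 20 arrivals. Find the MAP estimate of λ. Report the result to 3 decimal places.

λ̂_MAP = 3.125

Σxᵢ = 20, n = 3.
Posterior ∝ λ^5e^(−5λ) · λ^20e^(−3λ) = λ^25e^(−8λ), i.e. Gamma(shape=26, rate=8).
The mode of a Gamma(a, b) with a ≥ 1 (shape–rate) is (a−1)/b = 25/8 ≈ 3.125.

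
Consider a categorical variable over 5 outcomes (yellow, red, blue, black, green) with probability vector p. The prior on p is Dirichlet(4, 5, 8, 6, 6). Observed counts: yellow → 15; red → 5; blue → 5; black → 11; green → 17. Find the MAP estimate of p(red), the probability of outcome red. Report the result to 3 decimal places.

The posterior is Dirichlet(αᵢ + nᵢ) = Dirichlet(19, 10, 13, 17, 23).
For a Dirichlet(a₁,…,a_K) with all aᵢ > 1, the mode has j-th component (aⱼ − 1)/(Σaᵢ − K).
Here Σaᵢ = 82 and K = 5, so p(red) = (10 − 1)/(82 − 5) = 9/77 ≈ 0.117.

MAP estimate of p(red) = 0.117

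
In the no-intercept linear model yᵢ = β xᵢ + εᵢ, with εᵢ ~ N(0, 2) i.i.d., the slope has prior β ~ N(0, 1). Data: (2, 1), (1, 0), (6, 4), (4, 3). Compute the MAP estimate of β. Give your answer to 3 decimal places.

log p(β | y) = −Σ(yᵢ − βxᵢ)²/(2·2) − β²/(2·1) + const.
Setting the derivative to zero: Σxᵢ(yᵢ − βxᵢ)/2 − β/1 = 0, so β = Σxᵢyᵢ / (Σxᵢ² + σ²/τ²).
Σxᵢyᵢ = 2·1 + 1·0 + 6·4 + 4·3 = 38; Σxᵢ² = 57; σ²/τ² = 2.
β̂_MAP = 38 / (57 + 2) = 38/59 ≈ 0.644.

β̂_MAP = 0.644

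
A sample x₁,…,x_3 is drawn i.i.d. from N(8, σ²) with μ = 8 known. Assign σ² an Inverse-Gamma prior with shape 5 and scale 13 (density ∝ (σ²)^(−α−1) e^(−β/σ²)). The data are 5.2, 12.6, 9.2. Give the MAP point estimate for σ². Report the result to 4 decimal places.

Sum of squared deviations about the known mean: SS = (5.2−8)² + (12.6−8)² + (9.2−8)² = 30.44.
The Normal likelihood contributes (σ²)^(−n/2) exp(−SS/(2σ²)), so the posterior is Inverse-Gamma(α + n/2, β + SS/2) = Inverse-Gamma(6.5, 28.22).
The mode of Inverse-Gamma(a, b) is b/(a+1) = 28.22/7.5 ≈ 3.7627.

σ̂²_MAP = 3.7627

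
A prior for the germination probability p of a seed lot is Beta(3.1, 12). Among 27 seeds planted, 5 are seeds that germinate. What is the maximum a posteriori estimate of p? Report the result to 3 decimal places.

Prior: Beta(3.1, 12).
Data: 5 successes in 27 trials. The binomial likelihood contributes p^5(1−p)^22, so the posterior is Beta(3.1+5, 12+22) = Beta(8.1, 34).
For Beta(a, b) with a, b > 1 the mode is (a−1)/(a+b−2) = 7.1/40.1 ≈ 0.177.

p̂_MAP = 0.177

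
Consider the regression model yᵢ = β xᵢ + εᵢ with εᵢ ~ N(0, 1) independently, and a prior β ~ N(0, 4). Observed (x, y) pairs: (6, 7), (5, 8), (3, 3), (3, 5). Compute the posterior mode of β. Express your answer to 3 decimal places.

β̂_MAP = 1.338

log p(β | y) = −Σ(yᵢ − βxᵢ)²/(2·1) − β²/(2·4) + const.
Setting the derivative to zero: Σxᵢ(yᵢ − βxᵢ)/1 − β/4 = 0, so β = Σxᵢyᵢ / (Σxᵢ² + σ²/τ²).
Σxᵢyᵢ = 6·7 + 5·8 + 3·3 + 3·5 = 106; Σxᵢ² = 79; σ²/τ² = 0.25.
β̂_MAP = 106 / (79 + 0.25) = 106/79.25 ≈ 1.338.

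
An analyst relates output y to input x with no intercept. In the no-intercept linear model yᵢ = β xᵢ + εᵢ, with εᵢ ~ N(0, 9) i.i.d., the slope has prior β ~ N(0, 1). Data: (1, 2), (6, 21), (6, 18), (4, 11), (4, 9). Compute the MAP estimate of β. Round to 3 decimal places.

log p(β | y) = −Σ(yᵢ − βxᵢ)²/(2·9) − β²/(2·1) + const.
Setting the derivative to zero: Σxᵢ(yᵢ − βxᵢ)/9 − β/1 = 0, so β = Σxᵢyᵢ / (Σxᵢ² + σ²/τ²).
Σxᵢyᵢ = 1·2 + 6·21 + 6·18 + 4·11 + 4·9 = 316; Σxᵢ² = 105; σ²/τ² = 9.
β̂_MAP = 316 / (105 + 9) = 316/114 ≈ 2.772.

β̂_MAP = 2.772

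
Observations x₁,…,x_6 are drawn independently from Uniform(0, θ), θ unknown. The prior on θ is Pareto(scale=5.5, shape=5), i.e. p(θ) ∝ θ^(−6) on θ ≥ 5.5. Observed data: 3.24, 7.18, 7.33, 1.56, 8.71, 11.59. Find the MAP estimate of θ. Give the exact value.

θ̂_MAP = 11.59

The Uniform(0, θ) likelihood is θ^(−n) for θ ≥ max(xᵢ), zero otherwise. Here max(xᵢ) = 11.59.
Posterior ∝ θ^(−6) · θ^(−6) = θ^(−12) on θ ≥ max(5.5, 11.59) = 11.59.
This density is strictly decreasing in θ, so the posterior mode lies at the lower boundary of the support.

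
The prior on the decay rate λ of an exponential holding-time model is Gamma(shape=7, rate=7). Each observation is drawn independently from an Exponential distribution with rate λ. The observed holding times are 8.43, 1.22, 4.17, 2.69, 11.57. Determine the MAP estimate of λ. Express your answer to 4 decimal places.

The Exponential(rate=λ) likelihood is ∝ λ^n e^(−λΣtᵢ). Here n = 5 and Σtᵢ = 8.43 + 1.22 + 4.17 + 2.69 + 11.57 = 28.08.
Posterior ∝ λ^6e^(−7λ) · λ^5e^(−28.08λ) = λ^11e^(−35.08λ), i.e. Gamma(12, 35.08).
Mode = (a−1)/b = 11/35.08 ≈ 0.3136.

λ̂_MAP = 0.3136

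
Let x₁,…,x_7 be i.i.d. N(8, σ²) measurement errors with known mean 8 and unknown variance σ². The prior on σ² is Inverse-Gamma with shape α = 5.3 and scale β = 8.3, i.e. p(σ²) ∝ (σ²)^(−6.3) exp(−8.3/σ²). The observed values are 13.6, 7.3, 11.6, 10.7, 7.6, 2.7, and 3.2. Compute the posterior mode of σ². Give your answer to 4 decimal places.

σ̂²_MAP = 6.1219

Sum of squared deviations about the known mean: SS = (13.6−8)² + (7.3−8)² + (11.6−8)² + (10.7−8)² + (7.6−8)² + (2.7−8)² + (3.2−8)² = 103.39.
The Normal likelihood contributes (σ²)^(−n/2) exp(−SS/(2σ²)), so the posterior is Inverse-Gamma(α + n/2, β + SS/2) = Inverse-Gamma(8.8, 59.995).
The mode of Inverse-Gamma(a, b) is b/(a+1) = 59.995/9.8 ≈ 6.1219.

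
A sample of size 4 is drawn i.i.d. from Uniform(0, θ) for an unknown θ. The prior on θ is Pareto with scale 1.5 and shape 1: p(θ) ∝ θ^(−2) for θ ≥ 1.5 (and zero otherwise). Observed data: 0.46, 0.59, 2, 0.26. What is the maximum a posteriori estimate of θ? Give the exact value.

The Uniform(0, θ) likelihood is θ^(−n) for θ ≥ max(xᵢ), zero otherwise. Here max(xᵢ) = 2.
Posterior ∝ θ^(−2) · θ^(−4) = θ^(−6) on θ ≥ max(1.5, 2) = 2.
This density is strictly decreasing in θ, so the posterior mode lies at the lower boundary of the support.

θ̂_MAP = 2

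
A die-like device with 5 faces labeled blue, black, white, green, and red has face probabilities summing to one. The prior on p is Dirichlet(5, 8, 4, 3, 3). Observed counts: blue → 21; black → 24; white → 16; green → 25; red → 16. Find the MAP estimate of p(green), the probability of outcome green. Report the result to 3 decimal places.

The posterior is Dirichlet(αᵢ + nᵢ) = Dirichlet(26, 32, 20, 28, 19).
For a Dirichlet(a₁,…,a_K) with all aᵢ > 1, the mode has j-th component (aⱼ − 1)/(Σaᵢ − K).
Here Σaᵢ = 125 and K = 5, so p(green) = (28 − 1)/(125 − 5) = 27/120 ≈ 0.225.

MAP estimate of p(green) = 0.225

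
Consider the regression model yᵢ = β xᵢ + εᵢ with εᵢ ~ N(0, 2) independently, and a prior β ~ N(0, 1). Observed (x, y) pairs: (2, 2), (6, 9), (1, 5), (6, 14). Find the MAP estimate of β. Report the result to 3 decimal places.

log p(β | y) = −Σ(yᵢ − βxᵢ)²/(2·2) − β²/(2·1) + const.
Setting the derivative to zero: Σxᵢ(yᵢ − βxᵢ)/2 − β/1 = 0, so β = Σxᵢyᵢ / (Σxᵢ² + σ²/τ²).
Σxᵢyᵢ = 2·2 + 6·9 + 1·5 + 6·14 = 147; Σxᵢ² = 77; σ²/τ² = 2.
β̂_MAP = 147 / (77 + 2) = 147/79 ≈ 1.861.

β̂_MAP = 1.861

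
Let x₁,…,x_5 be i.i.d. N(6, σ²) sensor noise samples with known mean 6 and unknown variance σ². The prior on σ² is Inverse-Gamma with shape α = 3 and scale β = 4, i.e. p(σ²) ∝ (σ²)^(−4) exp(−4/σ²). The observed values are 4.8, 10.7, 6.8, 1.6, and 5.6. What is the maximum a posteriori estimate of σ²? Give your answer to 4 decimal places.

Sum of squared deviations about the known mean: SS = (4.8−6)² + (10.7−6)² + (6.8−6)² + (1.6−6)² + (5.6−6)² = 43.69.
The Normal likelihood contributes (σ²)^(−n/2) exp(−SS/(2σ²)), so the posterior is Inverse-Gamma(α + n/2, β + SS/2) = Inverse-Gamma(5.5, 25.845).
The mode of Inverse-Gamma(a, b) is b/(a+1) = 25.845/6.5 ≈ 3.9762.

σ̂²_MAP = 3.9762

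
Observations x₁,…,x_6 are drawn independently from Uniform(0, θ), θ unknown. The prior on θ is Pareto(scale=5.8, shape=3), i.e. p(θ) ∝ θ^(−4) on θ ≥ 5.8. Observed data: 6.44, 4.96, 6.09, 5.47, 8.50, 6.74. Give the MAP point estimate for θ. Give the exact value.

The Uniform(0, θ) likelihood is θ^(−n) for θ ≥ max(xᵢ), zero otherwise. Here max(xᵢ) = 8.50.
Posterior ∝ θ^(−4) · θ^(−6) = θ^(−10) on θ ≥ max(5.8, 8.50) = 8.50.
This density is strictly decreasing in θ, so the posterior mode lies at the lower boundary of the support.

θ̂_MAP = 8.50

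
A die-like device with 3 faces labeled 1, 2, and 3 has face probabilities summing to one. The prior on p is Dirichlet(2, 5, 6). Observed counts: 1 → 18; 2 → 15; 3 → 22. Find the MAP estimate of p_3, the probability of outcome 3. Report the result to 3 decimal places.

The posterior is Dirichlet(αᵢ + nᵢ) = Dirichlet(20, 20, 28).
For a Dirichlet(a₁,…,a_K) with all aᵢ > 1, the mode has j-th component (aⱼ − 1)/(Σaᵢ − K).
Here Σaᵢ = 68 and K = 3, so p_3 = (28 − 1)/(68 − 3) = 27/65 ≈ 0.415.

MAP estimate: 0.415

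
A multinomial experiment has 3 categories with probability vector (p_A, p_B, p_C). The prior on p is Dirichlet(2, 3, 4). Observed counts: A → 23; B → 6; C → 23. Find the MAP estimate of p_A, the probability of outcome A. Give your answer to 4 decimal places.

MAP estimate of p_A = 0.4138

The posterior is Dirichlet(αᵢ + nᵢ) = Dirichlet(25, 9, 27).
For a Dirichlet(a₁,…,a_K) with all aᵢ > 1, the mode has j-th component (aⱼ − 1)/(Σaᵢ − K).
Here Σaᵢ = 61 and K = 3, so p_A = (25 − 1)/(61 − 3) = 24/58 ≈ 0.4138.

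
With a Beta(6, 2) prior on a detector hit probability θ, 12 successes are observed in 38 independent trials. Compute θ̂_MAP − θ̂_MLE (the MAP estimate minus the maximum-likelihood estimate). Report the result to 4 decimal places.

MAP − MLE = 0.0706

Posterior is Beta(18, 28); MAP = (18−1)/(46−2) = 17/44 ≈ 0.38636.
MLE ignores the prior: θ̂_MLE = k/n = 12/38 ≈ 0.31579.
Difference = 17/44 − 12/38 = 59/836 ≈ 0.0706.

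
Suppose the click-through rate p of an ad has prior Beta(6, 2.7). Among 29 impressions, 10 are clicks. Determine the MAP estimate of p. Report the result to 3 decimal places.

p̂_MAP = 0.420

Prior: Beta(6, 2.7).
Data: 10 successes in 29 trials. The binomial likelihood contributes p^10(1−p)^19, so the posterior is Beta(6+10, 2.7+19) = Beta(16, 21.7).
For Beta(a, b) with a, b > 1 the mode is (a−1)/(a+b−2) = 15/35.7 ≈ 0.420.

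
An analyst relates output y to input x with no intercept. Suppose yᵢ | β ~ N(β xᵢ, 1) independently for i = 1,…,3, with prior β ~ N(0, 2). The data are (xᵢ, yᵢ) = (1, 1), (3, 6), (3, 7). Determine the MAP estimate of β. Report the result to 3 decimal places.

β̂_MAP = 2.051

log p(β | y) = −Σ(yᵢ − βxᵢ)²/(2·1) − β²/(2·2) + const.
Setting the derivative to zero: Σxᵢ(yᵢ − βxᵢ)/1 − β/2 = 0, so β = Σxᵢyᵢ / (Σxᵢ² + σ²/τ²).
Σxᵢyᵢ = 1·1 + 3·6 + 3·7 = 40; Σxᵢ² = 19; σ²/τ² = 0.5.
β̂_MAP = 40 / (19 + 0.5) = 40/19.5 ≈ 2.051.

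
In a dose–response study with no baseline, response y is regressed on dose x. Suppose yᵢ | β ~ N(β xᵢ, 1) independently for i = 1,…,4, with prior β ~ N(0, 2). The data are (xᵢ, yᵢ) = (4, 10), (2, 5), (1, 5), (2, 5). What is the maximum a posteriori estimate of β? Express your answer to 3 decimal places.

β̂_MAP = 2.549

log p(β | y) = −Σ(yᵢ − βxᵢ)²/(2·1) − β²/(2·2) + const.
Setting the derivative to zero: Σxᵢ(yᵢ − βxᵢ)/1 − β/2 = 0, so β = Σxᵢyᵢ / (Σxᵢ² + σ²/τ²).
Σxᵢyᵢ = 4·10 + 2·5 + 1·5 + 2·5 = 65; Σxᵢ² = 25; σ²/τ² = 0.5.
β̂_MAP = 65 / (25 + 0.5) = 65/25.5 ≈ 2.549.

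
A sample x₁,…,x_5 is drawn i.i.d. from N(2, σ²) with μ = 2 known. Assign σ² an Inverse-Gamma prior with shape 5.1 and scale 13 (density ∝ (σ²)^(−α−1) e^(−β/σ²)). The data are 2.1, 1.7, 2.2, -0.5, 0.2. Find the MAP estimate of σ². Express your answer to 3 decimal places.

Sum of squared deviations about the known mean: SS = (2.1−2)² + (1.7−2)² + (2.2−2)² + (-0.5−2)² + (0.2−2)² = 9.63.
The Normal likelihood contributes (σ²)^(−n/2) exp(−SS/(2σ²)), so the posterior is Inverse-Gamma(α + n/2, β + SS/2) = Inverse-Gamma(7.6, 17.815).
The mode of Inverse-Gamma(a, b) is b/(a+1) = 17.815/8.6 ≈ 2.072.

σ̂²_MAP = 2.072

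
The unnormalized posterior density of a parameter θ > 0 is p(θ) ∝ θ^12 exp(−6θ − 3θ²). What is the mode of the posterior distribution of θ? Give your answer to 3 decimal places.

θ̂_MAP = 1.000

ℓ'(θ) = 12/θ − 6 − 6θ. Setting this to zero and multiplying by θ: 6θ² + 6θ − 12 = 0.
θ = (−6 + √(6² + 4·6·12)) / (2·6) = (−6 + √324) / 12 = (−6 + 18)/12 = 1.
ℓ''(θ) = −12/θ² − 6 < 0, confirming a maximum.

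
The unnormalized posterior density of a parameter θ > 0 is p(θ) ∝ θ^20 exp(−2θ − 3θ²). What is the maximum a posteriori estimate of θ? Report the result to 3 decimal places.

ℓ'(θ) = 20/θ − 2 − 6θ. Setting this to zero and multiplying by θ: 6θ² + 2θ − 20 = 0.
θ = (−2 + √(2² + 4·6·20)) / (2·6) = (−2 + √484) / 12 = (−2 + 22)/12 = 5/3.
ℓ''(θ) = −20/θ² − 6 < 0, confirming a maximum.

θ̂_MAP = 1.667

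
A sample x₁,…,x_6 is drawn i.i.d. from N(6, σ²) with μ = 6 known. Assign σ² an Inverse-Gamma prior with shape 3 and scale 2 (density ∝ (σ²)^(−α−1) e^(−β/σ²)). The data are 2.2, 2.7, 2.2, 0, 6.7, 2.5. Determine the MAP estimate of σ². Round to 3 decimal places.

Sum of squared deviations about the known mean: SS = (2.2−6)² + (2.7−6)² + (2.2−6)² + (0−6)² + (6.7−6)² + (2.5−6)² = 88.51.
The Normal likelihood contributes (σ²)^(−n/2) exp(−SS/(2σ²)), so the posterior is Inverse-Gamma(α + n/2, β + SS/2) = Inverse-Gamma(6, 46.255).
The mode of Inverse-Gamma(a, b) is b/(a+1) = 46.255/7 ≈ 6.608.

σ̂²_MAP = 6.608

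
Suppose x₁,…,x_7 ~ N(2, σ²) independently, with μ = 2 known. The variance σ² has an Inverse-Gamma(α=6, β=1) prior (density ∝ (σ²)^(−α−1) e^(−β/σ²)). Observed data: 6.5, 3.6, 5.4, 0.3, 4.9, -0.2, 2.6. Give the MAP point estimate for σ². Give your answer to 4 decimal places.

σ̂²_MAP = 2.5176

Sum of squared deviations about the known mean: SS = (6.5−2)² + (3.6−2)² + (5.4−2)² + (0.3−2)² + (4.9−2)² + (-0.2−2)² + (2.6−2)² = 50.87.
The Normal likelihood contributes (σ²)^(−n/2) exp(−SS/(2σ²)), so the posterior is Inverse-Gamma(α + n/2, β + SS/2) = Inverse-Gamma(9.5, 26.435).
The mode of Inverse-Gamma(a, b) is b/(a+1) = 26.435/10.5 ≈ 2.5176.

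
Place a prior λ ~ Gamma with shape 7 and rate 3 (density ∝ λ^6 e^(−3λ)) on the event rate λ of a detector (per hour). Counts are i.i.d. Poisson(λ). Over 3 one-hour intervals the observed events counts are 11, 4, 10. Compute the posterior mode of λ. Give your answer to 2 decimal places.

λ̂_MAP = 5.17

Σxᵢ = 11+4+10 = 25, with n = 3.
Posterior ∝ λ^6e^(−3λ) · λ^25e^(−3λ) = λ^31e^(−6λ), i.e. Gamma(shape=32, rate=6).
The mode of a Gamma(a, b) with a ≥ 1 (shape–rate) is (a−1)/b = 31/6 ≈ 5.17.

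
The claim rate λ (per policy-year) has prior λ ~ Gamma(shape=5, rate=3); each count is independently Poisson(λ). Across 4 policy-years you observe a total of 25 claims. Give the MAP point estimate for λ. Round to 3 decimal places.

Σxᵢ = 25, n = 4.
Posterior ∝ λ^4e^(−3λ) · λ^25e^(−4λ) = λ^29e^(−7λ), i.e. Gamma(shape=30, rate=7).
The mode of a Gamma(a, b) with a ≥ 1 (shape–rate) is (a−1)/b = 29/7 ≈ 4.143.

λ̂_MAP = 4.143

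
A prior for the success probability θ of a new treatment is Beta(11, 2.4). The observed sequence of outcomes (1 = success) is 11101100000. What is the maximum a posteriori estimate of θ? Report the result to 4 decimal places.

θ̂_MAP = 0.6696

Prior: Beta(11, 2.4).
Data: 5 successes in 11 trials (from the sequence). The binomial likelihood contributes θ^5(1−θ)^6, so the posterior is Beta(11+5, 2.4+6) = Beta(16, 8.4).
For Beta(a, b) with a, b > 1 the mode is (a−1)/(a+b−2) = 15/22.4 ≈ 0.6696.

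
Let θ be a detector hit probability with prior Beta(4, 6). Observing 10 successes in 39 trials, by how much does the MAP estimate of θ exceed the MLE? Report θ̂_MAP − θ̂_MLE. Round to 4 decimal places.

MAP − MLE = 0.0202

Posterior is Beta(14, 35); MAP = (14−1)/(49−2) = 13/47 ≈ 0.27660.
MLE ignores the prior: θ̂_MLE = k/n = 10/39 ≈ 0.25641.
Difference = 13/47 − 10/39 = 37/1833 ≈ 0.0202.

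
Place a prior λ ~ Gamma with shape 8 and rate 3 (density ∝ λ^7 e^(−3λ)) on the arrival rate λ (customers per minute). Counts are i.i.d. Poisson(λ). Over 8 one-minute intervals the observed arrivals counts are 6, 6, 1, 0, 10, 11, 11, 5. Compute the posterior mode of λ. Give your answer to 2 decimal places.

Σxᵢ = 6+6+1+0+10+11+11+5 = 50, with n = 8.
Posterior ∝ λ^7e^(−3λ) · λ^50e^(−8λ) = λ^57e^(−11λ), i.e. Gamma(shape=58, rate=11).
The mode of a Gamma(a, b) with a ≥ 1 (shape–rate) is (a−1)/b = 57/11 ≈ 5.18.

λ̂_MAP = 5.18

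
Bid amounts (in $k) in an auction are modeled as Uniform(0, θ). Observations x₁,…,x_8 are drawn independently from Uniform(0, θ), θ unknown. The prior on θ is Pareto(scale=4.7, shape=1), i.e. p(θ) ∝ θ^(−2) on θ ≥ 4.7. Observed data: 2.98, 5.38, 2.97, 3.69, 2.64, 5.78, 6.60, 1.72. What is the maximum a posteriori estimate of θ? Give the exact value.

The Uniform(0, θ) likelihood is θ^(−n) for θ ≥ max(xᵢ), zero otherwise. Here max(xᵢ) = 6.60.
Posterior ∝ θ^(−2) · θ^(−8) = θ^(−10) on θ ≥ max(4.7, 6.60) = 6.60.
This density is strictly decreasing in θ, so the posterior mode lies at the lower boundary of the support.

θ̂_MAP = 6.60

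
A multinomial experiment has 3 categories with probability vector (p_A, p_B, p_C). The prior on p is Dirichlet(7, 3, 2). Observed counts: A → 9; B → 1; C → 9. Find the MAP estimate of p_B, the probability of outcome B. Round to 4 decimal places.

MAP estimate of p_B = 0.1071

The posterior is Dirichlet(αᵢ + nᵢ) = Dirichlet(16, 4, 11).
For a Dirichlet(a₁,…,a_K) with all aᵢ > 1, the mode has j-th component (aⱼ − 1)/(Σaᵢ − K).
Here Σaᵢ = 31 and K = 3, so p_B = (4 − 1)/(31 − 3) = 3/28 ≈ 0.1071.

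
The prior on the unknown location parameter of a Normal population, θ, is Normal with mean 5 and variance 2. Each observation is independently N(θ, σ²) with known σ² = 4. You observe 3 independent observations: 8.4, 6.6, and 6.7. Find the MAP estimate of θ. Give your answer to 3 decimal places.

θ̂_MAP = 6.340

n = 3; x̄ = (8.4 + 6.6 + 6.7)/3 = 21.7/3 = 217/30 ≈ 7.2333.
For a Normal prior and Normal likelihood with known variance, the posterior is Normal; its mode equals its mean, the precision-weighted average.
Prior precision 1/σ₀² = 1/2 = 0.5; data precision n/σ² = 3/4 = 0.75.
θ̂ = (0.5·5 + 0.75·(217/30)) / (0.5 + 0.75) = 7.925/1.25 = 6.340.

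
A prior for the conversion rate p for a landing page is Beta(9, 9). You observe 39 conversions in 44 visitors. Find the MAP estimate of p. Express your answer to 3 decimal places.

p̂_MAP = 0.783

Prior: Beta(9, 9).
Data: 39 successes in 44 trials. The binomial likelihood contributes p^39(1−p)^5, so the posterior is Beta(9+39, 9+5) = Beta(48, 14).
For Beta(a, b) with a, b > 1 the mode is (a−1)/(a+b−2) = 47/60 ≈ 0.783.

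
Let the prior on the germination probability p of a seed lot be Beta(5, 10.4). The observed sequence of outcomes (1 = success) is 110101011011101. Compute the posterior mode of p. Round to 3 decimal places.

p̂_MAP = 0.493

Prior: Beta(5, 10.4).
Data: 10 successes in 15 trials (from the sequence). The binomial likelihood contributes p^10(1−p)^5, so the posterior is Beta(5+10, 10.4+5) = Beta(15, 15.4).
For Beta(a, b) with a, b > 1 the mode is (a−1)/(a+b−2) = 14/28.4 ≈ 0.493.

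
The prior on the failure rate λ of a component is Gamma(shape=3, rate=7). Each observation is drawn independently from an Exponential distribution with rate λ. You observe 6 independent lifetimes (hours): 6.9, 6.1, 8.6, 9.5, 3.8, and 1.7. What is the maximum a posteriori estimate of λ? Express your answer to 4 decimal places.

λ̂_MAP = 0.1835

The Exponential(rate=λ) likelihood is ∝ λ^n e^(−λΣtᵢ). Here n = 6 and Σtᵢ = 6.9 + 6.1 + 8.6 + 9.5 + 3.8 + 1.7 = 36.6.
Posterior ∝ λ^2e^(−7λ) · λ^6e^(−36.6λ) = λ^8e^(−43.6λ), i.e. Gamma(9, 43.6).
Mode = (a−1)/b = 8/43.6 ≈ 0.1835.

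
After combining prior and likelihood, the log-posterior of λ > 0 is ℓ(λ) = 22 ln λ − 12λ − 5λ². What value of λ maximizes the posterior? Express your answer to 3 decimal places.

ℓ'(λ) = 22/λ − 12 − 10λ. Setting this to zero and multiplying by λ: 10λ² + 12λ − 22 = 0.
λ = (−12 + √(12² + 4·10·22)) / (2·10) = (−12 + √1024) / 20 = (−12 + 32)/20 = 1.
ℓ''(λ) = −22/λ² − 10 < 0, confirming a maximum.

λ̂_MAP = 1.000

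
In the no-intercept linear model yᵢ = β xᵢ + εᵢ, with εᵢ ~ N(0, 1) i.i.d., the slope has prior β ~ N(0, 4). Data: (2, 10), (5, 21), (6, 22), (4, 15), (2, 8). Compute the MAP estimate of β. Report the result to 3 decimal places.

β̂_MAP = 3.906

log p(β | y) = −Σ(yᵢ − βxᵢ)²/(2·1) − β²/(2·4) + const.
Setting the derivative to zero: Σxᵢ(yᵢ − βxᵢ)/1 − β/4 = 0, so β = Σxᵢyᵢ / (Σxᵢ² + σ²/τ²).
Σxᵢyᵢ = 2·10 + 5·21 + 6·22 + 4·15 + 2·8 = 333; Σxᵢ² = 85; σ²/τ² = 0.25.
β̂_MAP = 333 / (85 + 0.25) = 333/85.25 ≈ 3.906.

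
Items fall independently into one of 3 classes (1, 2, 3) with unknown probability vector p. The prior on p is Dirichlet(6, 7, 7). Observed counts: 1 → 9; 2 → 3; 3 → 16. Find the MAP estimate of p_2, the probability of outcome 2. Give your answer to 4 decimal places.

MAP estimate: 0.2000

The posterior is Dirichlet(αᵢ + nᵢ) = Dirichlet(15, 10, 23).
For a Dirichlet(a₁,…,a_K) with all aᵢ > 1, the mode has j-th component (aⱼ − 1)/(Σaᵢ − K).
Here Σaᵢ = 48 and K = 3, so p_2 = (10 − 1)/(48 − 3) = 9/45 ≈ 0.2000.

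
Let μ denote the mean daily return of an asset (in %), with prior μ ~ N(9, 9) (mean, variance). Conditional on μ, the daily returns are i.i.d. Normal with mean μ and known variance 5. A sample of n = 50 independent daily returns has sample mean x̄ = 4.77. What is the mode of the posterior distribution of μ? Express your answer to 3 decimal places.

μ̂_MAP = 4.816

n = 50, x̄ = 4.77.
For a Normal prior and Normal likelihood with known variance, the posterior is Normal; its mode equals its mean, the precision-weighted average.
Prior precision 1/σ₀² = 1/9; data precision n/σ² = 50/5 = 10.
μ̂ = ((1/9)·9 + 10·4.77) / (1/9 + 10) = 48.7/(91/9) = 4383/910 ≈ 4.816.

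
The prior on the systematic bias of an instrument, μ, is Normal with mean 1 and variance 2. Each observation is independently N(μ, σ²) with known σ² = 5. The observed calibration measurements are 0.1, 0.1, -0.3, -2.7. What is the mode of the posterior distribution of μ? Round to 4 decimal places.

n = 4; x̄ = (0.1 + 0.1 + (-0.3) + (-2.7))/4 = -2.8/4 = -0.7.
For a Normal prior and Normal likelihood with known variance, the posterior is Normal; its mode equals its mean, the precision-weighted average.
Prior precision 1/σ₀² = 1/2 = 0.5; data precision n/σ² = 4/5 = 0.8.
μ̂ = (0.5·1 + 0.8·(-0.7)) / (0.5 + 0.8) = (-0.06)/1.3 = -3/65 ≈ -0.0462.

μ̂_MAP = -0.0462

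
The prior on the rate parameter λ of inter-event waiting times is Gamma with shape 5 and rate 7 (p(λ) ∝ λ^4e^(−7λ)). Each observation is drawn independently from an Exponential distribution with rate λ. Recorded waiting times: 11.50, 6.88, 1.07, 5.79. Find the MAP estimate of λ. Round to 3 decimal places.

The Exponential(rate=λ) likelihood is ∝ λ^n e^(−λΣtᵢ). Here n = 4 and Σtᵢ = 11.50 + 6.88 + 1.07 + 5.79 = 25.24.
Posterior ∝ λ^4e^(−7λ) · λ^4e^(−25.24λ) = λ^8e^(−32.24λ), i.e. Gamma(9, 32.24).
Mode = (a−1)/b = 8/32.24 ≈ 0.248.

λ̂_MAP = 0.248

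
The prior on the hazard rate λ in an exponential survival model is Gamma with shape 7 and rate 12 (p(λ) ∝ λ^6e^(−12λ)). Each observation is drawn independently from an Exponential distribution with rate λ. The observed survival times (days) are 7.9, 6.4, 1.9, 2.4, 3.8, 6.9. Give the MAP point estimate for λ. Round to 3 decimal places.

λ̂_MAP = 0.291

The Exponential(rate=λ) likelihood is ∝ λ^n e^(−λΣtᵢ). Here n = 6 and Σtᵢ = 7.9 + 6.4 + 1.9 + 2.4 + 3.8 + 6.9 = 29.3.
Posterior ∝ λ^6e^(−12λ) · λ^6e^(−29.3λ) = λ^12e^(−41.3λ), i.e. Gamma(13, 41.3).
Mode = (a−1)/b = 12/41.3 ≈ 0.291.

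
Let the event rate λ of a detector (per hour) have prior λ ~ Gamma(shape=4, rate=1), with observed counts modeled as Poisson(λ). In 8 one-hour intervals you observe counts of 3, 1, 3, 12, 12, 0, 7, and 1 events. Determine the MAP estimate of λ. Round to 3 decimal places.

λ̂_MAP = 4.667

Σxᵢ = 3+1+3+12+12+0+7+1 = 39, with n = 8.
Posterior ∝ λ^3e^(−1λ) · λ^39e^(−8λ) = λ^42e^(−9λ), i.e. Gamma(shape=43, rate=9).
The mode of a Gamma(a, b) with a ≥ 1 (shape–rate) is (a−1)/b = 42/9 ≈ 4.667.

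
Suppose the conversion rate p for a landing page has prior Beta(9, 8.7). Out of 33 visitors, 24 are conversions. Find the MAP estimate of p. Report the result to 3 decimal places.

p̂_MAP = 0.657

Prior: Beta(9, 8.7).
Data: 24 successes in 33 trials. The binomial likelihood contributes p^24(1−p)^9, so the posterior is Beta(9+24, 8.7+9) = Beta(33, 17.7).
For Beta(a, b) with a, b > 1 the mode is (a−1)/(a+b−2) = 32/48.7 ≈ 0.657.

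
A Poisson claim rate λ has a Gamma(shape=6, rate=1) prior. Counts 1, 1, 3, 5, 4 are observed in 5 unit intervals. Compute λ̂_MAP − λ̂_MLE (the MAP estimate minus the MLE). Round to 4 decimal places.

Σxᵢ = 14. Posterior is Gamma(20, 6); MAP = (20−1)/6 = 19/6 ≈ 3.16667.
MLE = x̄ = 14/5 ≈ 2.80000.
Difference = 19/6 − 14/5 = 11/30 ≈ 0.3667.

MAP − MLE = 0.3667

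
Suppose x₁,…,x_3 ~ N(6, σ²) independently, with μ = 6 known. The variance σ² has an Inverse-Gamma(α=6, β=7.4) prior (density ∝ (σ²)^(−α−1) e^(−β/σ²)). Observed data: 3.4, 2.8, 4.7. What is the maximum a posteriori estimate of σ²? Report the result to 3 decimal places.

σ̂²_MAP = 1.970

Sum of squared deviations about the known mean: SS = (3.4−6)² + (2.8−6)² + (4.7−6)² = 18.69.
The Normal likelihood contributes (σ²)^(−n/2) exp(−SS/(2σ²)), so the posterior is Inverse-Gamma(α + n/2, β + SS/2) = Inverse-Gamma(7.5, 16.745).
The mode of Inverse-Gamma(a, b) is b/(a+1) = 16.745/8.5 ≈ 1.970.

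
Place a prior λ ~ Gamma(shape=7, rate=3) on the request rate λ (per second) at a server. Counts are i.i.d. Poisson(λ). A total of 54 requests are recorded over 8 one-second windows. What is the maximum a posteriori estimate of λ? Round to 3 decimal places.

Σxᵢ = 54, n = 8.
Posterior ∝ λ^6e^(−3λ) · λ^54e^(−8λ) = λ^60e^(−11λ), i.e. Gamma(shape=61, rate=11).
The mode of a Gamma(a, b) with a ≥ 1 (shape–rate) is (a−1)/b = 60/11 ≈ 5.455.

λ̂_MAP = 5.455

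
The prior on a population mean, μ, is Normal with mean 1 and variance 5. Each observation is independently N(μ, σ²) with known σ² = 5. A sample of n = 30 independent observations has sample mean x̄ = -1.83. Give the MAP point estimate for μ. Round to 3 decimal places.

n = 30, x̄ = -1.83.
For a Normal prior and Normal likelihood with known variance, the posterior is Normal; its mode equals its mean, the precision-weighted average.
Prior precision 1/σ₀² = 1/5 = 0.2; data precision n/σ² = 30/5 = 6.
μ̂ = (0.2·1 + 6·(-1.83)) / (0.2 + 6) = (-10.78)/6.2 = -539/310 ≈ -1.739.

μ̂_MAP = -1.739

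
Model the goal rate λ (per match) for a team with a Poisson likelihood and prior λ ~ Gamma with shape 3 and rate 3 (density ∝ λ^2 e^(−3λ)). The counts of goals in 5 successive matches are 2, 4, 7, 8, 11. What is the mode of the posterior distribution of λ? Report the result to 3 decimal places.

λ̂_MAP = 4.250

Σxᵢ = 2+4+7+8+11 = 32, with n = 5.
Posterior ∝ λ^2e^(−3λ) · λ^32e^(−5λ) = λ^34e^(−8λ), i.e. Gamma(shape=35, rate=8).
The mode of a Gamma(a, b) with a ≥ 1 (shape–rate) is (a−1)/b = 34/8 ≈ 4.250.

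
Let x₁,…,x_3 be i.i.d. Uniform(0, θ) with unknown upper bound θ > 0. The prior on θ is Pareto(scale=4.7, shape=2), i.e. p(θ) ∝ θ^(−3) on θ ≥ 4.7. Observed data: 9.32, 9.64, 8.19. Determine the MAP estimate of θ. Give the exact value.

The Uniform(0, θ) likelihood is θ^(−n) for θ ≥ max(xᵢ), zero otherwise. Here max(xᵢ) = 9.64.
Posterior ∝ θ^(−3) · θ^(−3) = θ^(−6) on θ ≥ max(4.7, 9.64) = 9.64.
This density is strictly decreasing in θ, so the posterior mode lies at the lower boundary of the support.

θ̂_MAP = 9.64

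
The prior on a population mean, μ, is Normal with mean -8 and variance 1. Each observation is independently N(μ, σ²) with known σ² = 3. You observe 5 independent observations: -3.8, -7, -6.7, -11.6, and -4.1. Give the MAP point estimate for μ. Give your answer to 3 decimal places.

μ̂_MAP = -7.150

n = 5; x̄ = ((-3.8) + (-7) + (-6.7) + (-11.6) + (-4.1))/5 = -33.2/5 = -6.64.
For a Normal prior and Normal likelihood with known variance, the posterior is Normal; its mode equals its mean, the precision-weighted average.
Prior precision 1/σ₀² = 1/1 = 1; data precision n/σ² = 5/3.
μ̂ = (1·(-8) + (5/3)·(-6.64)) / (1 + 5/3) = (-286/15)/(8/3) = -7.150.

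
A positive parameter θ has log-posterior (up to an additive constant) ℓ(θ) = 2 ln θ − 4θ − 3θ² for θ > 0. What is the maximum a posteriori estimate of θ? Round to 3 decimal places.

θ̂_MAP = 0.333

ℓ'(θ) = 2/θ − 4 − 6θ. Setting this to zero and multiplying by θ: 6θ² + 4θ − 2 = 0.
θ = (−4 + √(4² + 4·6·2)) / (2·6) = (−4 + √64) / 12 = (−4 + 8)/12 = 1/3.
ℓ''(θ) = −2/θ² − 6 < 0, confirming a maximum.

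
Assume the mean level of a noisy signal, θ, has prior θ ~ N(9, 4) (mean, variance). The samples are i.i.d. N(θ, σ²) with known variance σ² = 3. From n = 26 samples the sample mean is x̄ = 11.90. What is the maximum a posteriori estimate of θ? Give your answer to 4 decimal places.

θ̂_MAP = 11.8187

n = 26, x̄ = 11.90.
For a Normal prior and Normal likelihood with known variance, the posterior is Normal; its mode equals its mean, the precision-weighted average.
Prior precision 1/σ₀² = 1/4 = 0.25; data precision n/σ² = 26/3.
θ̂ = (0.25·9 + (26/3)·11.9) / (0.25 + 26/3) = (6323/60)/(107/12) = 6323/535 ≈ 11.8187.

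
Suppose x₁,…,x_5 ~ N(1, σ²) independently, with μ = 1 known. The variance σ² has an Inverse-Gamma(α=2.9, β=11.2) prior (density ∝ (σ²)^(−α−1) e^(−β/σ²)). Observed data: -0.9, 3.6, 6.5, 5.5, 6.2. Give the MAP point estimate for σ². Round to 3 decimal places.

σ̂²_MAP = 8.618

Sum of squared deviations about the known mean: SS = (-0.9−1)² + (3.6−1)² + (6.5−1)² + (5.5−1)² + (6.2−1)² = 87.91.
The Normal likelihood contributes (σ²)^(−n/2) exp(−SS/(2σ²)), so the posterior is Inverse-Gamma(α + n/2, β + SS/2) = Inverse-Gamma(5.4, 55.155).
The mode of Inverse-Gamma(a, b) is b/(a+1) = 55.155/6.4 ≈ 8.618.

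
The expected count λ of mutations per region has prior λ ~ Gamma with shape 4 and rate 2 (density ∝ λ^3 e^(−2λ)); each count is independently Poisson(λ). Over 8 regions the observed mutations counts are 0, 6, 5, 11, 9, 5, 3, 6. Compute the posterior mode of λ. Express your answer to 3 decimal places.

λ̂_MAP = 4.800

Σxᵢ = 0+6+5+11+9+5+3+6 = 45, with n = 8.
Posterior ∝ λ^3e^(−2λ) · λ^45e^(−8λ) = λ^48e^(−10λ), i.e. Gamma(shape=49, rate=10).
The mode of a Gamma(a, b) with a ≥ 1 (shape–rate) is (a−1)/b = 48/10 ≈ 4.800.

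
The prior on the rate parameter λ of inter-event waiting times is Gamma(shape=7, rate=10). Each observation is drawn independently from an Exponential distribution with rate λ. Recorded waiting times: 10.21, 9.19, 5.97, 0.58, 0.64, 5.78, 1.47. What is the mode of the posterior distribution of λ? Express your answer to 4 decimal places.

The Exponential(rate=λ) likelihood is ∝ λ^n e^(−λΣtᵢ). Here n = 7 and Σtᵢ = 10.21 + 9.19 + 5.97 + 0.58 + 0.64 + 5.78 + 1.47 = 33.84.
Posterior ∝ λ^6e^(−10λ) · λ^7e^(−33.84λ) = λ^13e^(−43.84λ), i.e. Gamma(14, 43.84).
Mode = (a−1)/b = 13/43.84 ≈ 0.2965.

λ̂_MAP = 0.2965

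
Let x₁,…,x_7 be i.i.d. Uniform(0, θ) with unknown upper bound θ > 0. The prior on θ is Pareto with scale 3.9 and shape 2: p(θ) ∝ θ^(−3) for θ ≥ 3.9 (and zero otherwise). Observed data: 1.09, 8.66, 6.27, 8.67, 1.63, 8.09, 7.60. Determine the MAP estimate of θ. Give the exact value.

θ̂_MAP = 8.67

The Uniform(0, θ) likelihood is θ^(−n) for θ ≥ max(xᵢ), zero otherwise. Here max(xᵢ) = 8.67.
Posterior ∝ θ^(−3) · θ^(−7) = θ^(−10) on θ ≥ max(3.9, 8.67) = 8.67.
This density is strictly decreasing in θ, so the posterior mode lies at the lower boundary of the support.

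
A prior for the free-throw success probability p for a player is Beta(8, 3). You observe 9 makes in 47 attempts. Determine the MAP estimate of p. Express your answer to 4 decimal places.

Prior: Beta(8, 3).
Data: 9 successes in 47 trials. The binomial likelihood contributes p^9(1−p)^38, so the posterior is Beta(8+9, 3+38) = Beta(17, 41).
For Beta(a, b) with a, b > 1 the mode is (a−1)/(a+b−2) = 16/56 ≈ 0.2857.

p̂_MAP = 0.2857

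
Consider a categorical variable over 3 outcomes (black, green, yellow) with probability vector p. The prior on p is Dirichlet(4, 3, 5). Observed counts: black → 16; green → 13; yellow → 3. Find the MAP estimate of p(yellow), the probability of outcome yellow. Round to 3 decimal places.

MAP estimate of p(yellow) = 0.171

The posterior is Dirichlet(αᵢ + nᵢ) = Dirichlet(20, 16, 8).
For a Dirichlet(a₁,…,a_K) with all aᵢ > 1, the mode has j-th component (aⱼ − 1)/(Σaᵢ − K).
Here Σaᵢ = 44 and K = 3, so p(yellow) = (8 − 1)/(44 − 3) = 7/41 ≈ 0.171.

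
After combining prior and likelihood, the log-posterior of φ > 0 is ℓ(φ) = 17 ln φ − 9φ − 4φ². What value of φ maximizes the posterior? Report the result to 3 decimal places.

ℓ'(φ) = 17/φ − 9 − 8φ. Setting this to zero and multiplying by φ: 8φ² + 9φ − 17 = 0.
φ = (−9 + √(9² + 4·8·17)) / (2·8) = (−9 + √625) / 16 = (−9 + 25)/16 = 1.
ℓ''(φ) = −17/φ² − 8 < 0, confirming a maximum.

φ̂_MAP = 1.000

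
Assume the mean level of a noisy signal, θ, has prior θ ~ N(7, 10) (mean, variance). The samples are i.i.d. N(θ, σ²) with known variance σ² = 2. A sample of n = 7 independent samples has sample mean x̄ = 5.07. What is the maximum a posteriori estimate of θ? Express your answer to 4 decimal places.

θ̂_MAP = 5.1236

n = 7, x̄ = 5.07.
For a Normal prior and Normal likelihood with known variance, the posterior is Normal; its mode equals its mean, the precision-weighted average.
Prior precision 1/σ₀² = 1/10 = 0.1; data precision n/σ² = 7/2 = 3.5.
θ̂ = (0.1·7 + 3.5·5.07) / (0.1 + 3.5) = 18.445/3.6 = 3689/720 ≈ 5.1236.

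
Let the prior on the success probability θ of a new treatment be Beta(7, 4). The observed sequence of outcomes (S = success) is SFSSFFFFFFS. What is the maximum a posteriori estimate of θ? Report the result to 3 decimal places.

θ̂_MAP = 0.500

Prior: Beta(7, 4).
Data: 4 successes in 11 trials (from the sequence). The binomial likelihood contributes θ^4(1−θ)^7, so the posterior is Beta(7+4, 4+7) = Beta(11, 11).
For Beta(a, b) with a, b > 1 the mode is (a−1)/(a+b−2) = 10/20 ≈ 0.500.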